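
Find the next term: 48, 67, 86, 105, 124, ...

Differences: 67 - 48 = 19
This is an arithmetic sequence with common difference d = 19.
Next term = 124 + 19 = 143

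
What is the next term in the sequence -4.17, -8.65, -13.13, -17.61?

Differences: -8.65 - -4.17 = -4.48
This is an arithmetic sequence with common difference d = -4.48.
Next term = -17.61 + -4.48 = -22.09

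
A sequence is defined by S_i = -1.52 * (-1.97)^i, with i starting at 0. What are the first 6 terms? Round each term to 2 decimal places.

This is a geometric sequence.
i=0: S_0 = -1.52 * (-1.97)^0 = -1.52
i=1: S_1 = -1.52 * (-1.97)^1 ≈ 2.99
i=2: S_2 = -1.52 * (-1.97)^2 ≈ -5.9
i=3: S_3 = -1.52 * (-1.97)^3 ≈ 11.62
i=4: S_4 = -1.52 * (-1.97)^4 ≈ -22.89
i=5: S_5 = -1.52 * (-1.97)^5 ≈ 45.1
The first 6 terms are: [-1.52, 2.99, -5.9, 11.62, -22.89, 45.1]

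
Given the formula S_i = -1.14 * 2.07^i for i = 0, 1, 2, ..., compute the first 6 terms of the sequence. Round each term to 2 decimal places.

This is a geometric sequence.
i=0: S_0 = -1.14 * 2.07^0 = -1.14
i=1: S_1 = -1.14 * 2.07^1 ≈ -2.36
i=2: S_2 = -1.14 * 2.07^2 ≈ -4.88
i=3: S_3 = -1.14 * 2.07^3 ≈ -10.11
i=4: S_4 = -1.14 * 2.07^4 ≈ -20.93
i=5: S_5 = -1.14 * 2.07^5 ≈ -43.33
The first 6 terms are: [-1.14, -2.36, -4.88, -10.11, -20.93, -43.33]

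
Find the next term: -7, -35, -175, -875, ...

Ratios: -35 / -7 = 5.0
This is a geometric sequence with common ratio r = 5.
Next term = -875 * 5 = -4375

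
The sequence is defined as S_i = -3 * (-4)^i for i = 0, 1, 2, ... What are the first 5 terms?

This is a geometric sequence.
i=0: S_0 = -3 * (-4)^0 = -3
i=1: S_1 = -3 * (-4)^1 = 12
i=2: S_2 = -3 * (-4)^2 = -48
i=3: S_3 = -3 * (-4)^3 = 192
i=4: S_4 = -3 * (-4)^4 = -768
The first 5 terms are: [-3, 12, -48, 192, -768]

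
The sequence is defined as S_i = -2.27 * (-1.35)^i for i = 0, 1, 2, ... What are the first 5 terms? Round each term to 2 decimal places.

This is a geometric sequence.
i=0: S_0 = -2.27 * (-1.35)^0 = -2.27
i=1: S_1 = -2.27 * (-1.35)^1 ≈ 3.06
i=2: S_2 = -2.27 * (-1.35)^2 ≈ -4.14
i=3: S_3 = -2.27 * (-1.35)^3 ≈ 5.59
i=4: S_4 = -2.27 * (-1.35)^4 ≈ -7.54
The first 5 terms are: [-2.27, 3.06, -4.14, 5.59, -7.54]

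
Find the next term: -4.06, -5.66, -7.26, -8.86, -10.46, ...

Differences: -5.66 - -4.06 = -1.6
This is an arithmetic sequence with common difference d = -1.6.
Next term = -10.46 + -1.6 = -12.06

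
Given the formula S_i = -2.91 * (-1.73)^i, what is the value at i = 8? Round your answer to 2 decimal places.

S_8 = -2.91 * (-1.73)^8 ≈ -2.91 * 80.2359 ≈ -233.49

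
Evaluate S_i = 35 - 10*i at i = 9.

S_9 = 35 + -10*9 = 35 + -90 = -55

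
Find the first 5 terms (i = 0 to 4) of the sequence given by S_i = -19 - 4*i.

This is an arithmetic sequence.
i=0: S_0 = -19 + -4*0 = -19
i=1: S_1 = -19 + -4*1 = -23
i=2: S_2 = -19 + -4*2 = -27
i=3: S_3 = -19 + -4*3 = -31
i=4: S_4 = -19 + -4*4 = -35
The first 5 terms are: [-19, -23, -27, -31, -35]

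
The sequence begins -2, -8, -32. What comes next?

Ratios: -8 / -2 = 4.0
This is a geometric sequence with common ratio r = 4.
Next term = -32 * 4 = -128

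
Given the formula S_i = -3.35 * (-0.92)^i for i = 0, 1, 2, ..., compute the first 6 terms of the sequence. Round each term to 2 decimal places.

This is a geometric sequence.
i=0: S_0 = -3.35 * (-0.92)^0 = -3.35
i=1: S_1 = -3.35 * (-0.92)^1 ≈ 3.08
i=2: S_2 = -3.35 * (-0.92)^2 ≈ -2.84
i=3: S_3 = -3.35 * (-0.92)^3 ≈ 2.61
i=4: S_4 = -3.35 * (-0.92)^4 ≈ -2.4
i=5: S_5 = -3.35 * (-0.92)^5 ≈ 2.21
The first 6 terms are: [-3.35, 3.08, -2.84, 2.61, -2.4, 2.21]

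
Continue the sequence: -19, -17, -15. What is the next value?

Differences: -17 - -19 = 2
This is an arithmetic sequence with common difference d = 2.
Next term = -15 + 2 = -13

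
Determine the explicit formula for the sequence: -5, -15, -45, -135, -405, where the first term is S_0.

Check ratios: -15 / -5 = 3.0
Common ratio r = 3.
First term a = -5.
Formula: S_i = -5 * 3^i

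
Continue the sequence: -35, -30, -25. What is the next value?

Differences: -30 - -35 = 5
This is an arithmetic sequence with common difference d = 5.
Next term = -25 + 5 = -20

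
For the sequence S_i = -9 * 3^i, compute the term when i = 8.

S_8 = -9 * 3^8 = -9 * 6561 = -59049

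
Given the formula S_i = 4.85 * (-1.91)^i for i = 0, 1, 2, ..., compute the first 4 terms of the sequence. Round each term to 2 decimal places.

This is a geometric sequence.
i=0: S_0 = 4.85 * (-1.91)^0 = 4.85
i=1: S_1 = 4.85 * (-1.91)^1 ≈ -9.26
i=2: S_2 = 4.85 * (-1.91)^2 ≈ 17.69
i=3: S_3 = 4.85 * (-1.91)^3 ≈ -33.79
The first 4 terms are: [4.85, -9.26, 17.69, -33.79]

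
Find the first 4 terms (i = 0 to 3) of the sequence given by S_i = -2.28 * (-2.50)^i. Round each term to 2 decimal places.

This is a geometric sequence.
i=0: S_0 = -2.28 * (-2.5)^0 = -2.28
i=1: S_1 = -2.28 * (-2.5)^1 = 5.7
i=2: S_2 = -2.28 * (-2.5)^2 = -14.25
i=3: S_3 = -2.28 * (-2.5)^3 ≈ 35.63
The first 4 terms are: [-2.28, 5.7, -14.25, 35.63]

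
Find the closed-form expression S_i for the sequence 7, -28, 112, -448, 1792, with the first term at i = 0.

Check ratios: -28 / 7 = -4.0
Common ratio r = -4.
First term a = 7.
Formula: S_i = 7 * (-4)^i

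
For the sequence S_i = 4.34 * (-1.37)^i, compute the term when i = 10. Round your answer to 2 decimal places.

S_10 = 4.34 * (-1.37)^10 ≈ 4.34 * 23.2919 ≈ 101.09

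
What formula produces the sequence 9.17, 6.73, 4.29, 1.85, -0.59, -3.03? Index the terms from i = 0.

Check differences: 6.73 - 9.17 = -2.44
4.29 - 6.73 = -2.44
Common difference d = -2.44.
First term a = 9.17.
Formula: S_i = 9.17 - 2.44*i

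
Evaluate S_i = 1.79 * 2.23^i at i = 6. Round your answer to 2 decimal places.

S_6 = 1.79 * 2.23^6 ≈ 1.79 * 122.9785 ≈ 220.13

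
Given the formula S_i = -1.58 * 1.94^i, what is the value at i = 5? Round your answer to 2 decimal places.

S_5 = -1.58 * 1.94^5 ≈ -1.58 * 27.4795 ≈ -43.42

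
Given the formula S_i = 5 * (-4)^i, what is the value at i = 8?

S_8 = 5 * (-4)^8 = 5 * 65536 = 327680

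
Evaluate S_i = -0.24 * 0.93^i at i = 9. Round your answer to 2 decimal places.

S_9 = -0.24 * 0.93^9 ≈ -0.24 * 0.5204 ≈ -0.12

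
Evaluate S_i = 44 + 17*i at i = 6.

S_6 = 44 + 17*6 = 44 + 102 = 146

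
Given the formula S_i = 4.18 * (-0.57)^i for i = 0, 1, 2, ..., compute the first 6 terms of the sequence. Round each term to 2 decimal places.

This is a geometric sequence.
i=0: S_0 = 4.18 * (-0.57)^0 = 4.18
i=1: S_1 = 4.18 * (-0.57)^1 ≈ -2.38
i=2: S_2 = 4.18 * (-0.57)^2 ≈ 1.36
i=3: S_3 = 4.18 * (-0.57)^3 ≈ -0.77
i=4: S_4 = 4.18 * (-0.57)^4 ≈ 0.44
i=5: S_5 = 4.18 * (-0.57)^5 ≈ -0.25
The first 6 terms are: [4.18, -2.38, 1.36, -0.77, 0.44, -0.25]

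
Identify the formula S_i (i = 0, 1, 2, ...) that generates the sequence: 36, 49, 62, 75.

Check differences: 49 - 36 = 13
62 - 49 = 13
Common difference d = 13.
First term a = 36.
Formula: S_i = 36 + 13*i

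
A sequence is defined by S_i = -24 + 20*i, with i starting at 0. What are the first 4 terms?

This is an arithmetic sequence.
i=0: S_0 = -24 + 20*0 = -24
i=1: S_1 = -24 + 20*1 = -4
i=2: S_2 = -24 + 20*2 = 16
i=3: S_3 = -24 + 20*3 = 36
The first 4 terms are: [-24, -4, 16, 36]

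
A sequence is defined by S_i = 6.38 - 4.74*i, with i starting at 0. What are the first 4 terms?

This is an arithmetic sequence.
i=0: S_0 = 6.38 + -4.74*0 = 6.38
i=1: S_1 = 6.38 + -4.74*1 = 1.64
i=2: S_2 = 6.38 + -4.74*2 = -3.1
i=3: S_3 = 6.38 + -4.74*3 = -7.84
The first 4 terms are: [6.38, 1.64, -3.1, -7.84]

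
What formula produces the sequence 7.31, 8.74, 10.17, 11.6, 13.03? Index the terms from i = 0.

Check differences: 8.74 - 7.31 = 1.43
10.17 - 8.74 = 1.43
Common difference d = 1.43.
First term a = 7.31.
Formula: S_i = 7.31 + 1.43*i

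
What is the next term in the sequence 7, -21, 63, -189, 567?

Ratios: -21 / 7 = -3.0
This is a geometric sequence with common ratio r = -3.
Next term = 567 * -3 = -1701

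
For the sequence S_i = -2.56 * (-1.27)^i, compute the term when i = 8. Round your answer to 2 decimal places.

S_8 = -2.56 * (-1.27)^8 ≈ -2.56 * 6.7675 ≈ -17.32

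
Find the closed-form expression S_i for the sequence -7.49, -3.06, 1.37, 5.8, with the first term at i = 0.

Check differences: -3.06 - -7.49 = 4.43
1.37 - -3.06 = 4.43
Common difference d = 4.43.
First term a = -7.49.
Formula: S_i = -7.49 + 4.43*i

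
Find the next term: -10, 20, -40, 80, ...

Ratios: 20 / -10 = -2.0
This is a geometric sequence with common ratio r = -2.
Next term = 80 * -2 = -160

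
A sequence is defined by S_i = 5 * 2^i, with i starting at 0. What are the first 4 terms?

This is a geometric sequence.
i=0: S_0 = 5 * 2^0 = 5
i=1: S_1 = 5 * 2^1 = 10
i=2: S_2 = 5 * 2^2 = 20
i=3: S_3 = 5 * 2^3 = 40
The first 4 terms are: [5, 10, 20, 40]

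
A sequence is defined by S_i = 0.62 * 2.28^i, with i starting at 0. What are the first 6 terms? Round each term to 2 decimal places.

This is a geometric sequence.
i=0: S_0 = 0.62 * 2.28^0 = 0.62
i=1: S_1 = 0.62 * 2.28^1 ≈ 1.41
i=2: S_2 = 0.62 * 2.28^2 ≈ 3.22
i=3: S_3 = 0.62 * 2.28^3 ≈ 7.35
i=4: S_4 = 0.62 * 2.28^4 ≈ 16.75
i=5: S_5 = 0.62 * 2.28^5 ≈ 38.2
The first 6 terms are: [0.62, 1.41, 3.22, 7.35, 16.75, 38.2]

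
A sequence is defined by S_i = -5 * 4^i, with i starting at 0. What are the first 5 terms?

This is a geometric sequence.
i=0: S_0 = -5 * 4^0 = -5
i=1: S_1 = -5 * 4^1 = -20
i=2: S_2 = -5 * 4^2 = -80
i=3: S_3 = -5 * 4^3 = -320
i=4: S_4 = -5 * 4^4 = -1280
The first 5 terms are: [-5, -20, -80, -320, -1280]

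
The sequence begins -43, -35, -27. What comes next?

Differences: -35 - -43 = 8
This is an arithmetic sequence with common difference d = 8.
Next term = -27 + 8 = -19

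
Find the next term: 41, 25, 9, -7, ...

Differences: 25 - 41 = -16
This is an arithmetic sequence with common difference d = -16.
Next term = -7 + -16 = -23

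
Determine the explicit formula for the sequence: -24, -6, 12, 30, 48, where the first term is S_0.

Check differences: -6 - -24 = 18
12 - -6 = 18
Common difference d = 18.
First term a = -24.
Formula: S_i = -24 + 18*i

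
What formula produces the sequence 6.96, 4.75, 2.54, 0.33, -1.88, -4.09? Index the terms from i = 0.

Check differences: 4.75 - 6.96 = -2.21
2.54 - 4.75 = -2.21
Common difference d = -2.21.
First term a = 6.96.
Formula: S_i = 6.96 - 2.21*i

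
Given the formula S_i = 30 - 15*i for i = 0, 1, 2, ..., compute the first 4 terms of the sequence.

This is an arithmetic sequence.
i=0: S_0 = 30 + -15*0 = 30
i=1: S_1 = 30 + -15*1 = 15
i=2: S_2 = 30 + -15*2 = 0
i=3: S_3 = 30 + -15*3 = -15
The first 4 terms are: [30, 15, 0, -15]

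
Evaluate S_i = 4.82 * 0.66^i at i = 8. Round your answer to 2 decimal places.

S_8 = 4.82 * 0.66^8 ≈ 4.82 * 0.036 ≈ 0.17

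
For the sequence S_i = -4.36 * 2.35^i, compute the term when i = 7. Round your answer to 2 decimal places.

S_7 = -4.36 * 2.35^7 ≈ -4.36 * 395.799313 ≈ -1725.69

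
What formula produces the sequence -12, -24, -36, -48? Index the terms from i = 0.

Check differences: -24 - -12 = -12
-36 - -24 = -12
Common difference d = -12.
First term a = -12.
Formula: S_i = -12 - 12*i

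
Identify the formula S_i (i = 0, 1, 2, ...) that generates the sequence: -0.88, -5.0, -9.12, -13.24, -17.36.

Check differences: -5.0 - -0.88 = -4.12
-9.12 - -5.0 = -4.12
Common difference d = -4.12.
First term a = -0.88.
Formula: S_i = -0.88 - 4.12*i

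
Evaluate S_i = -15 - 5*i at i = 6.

S_6 = -15 + -5*6 = -15 + -30 = -45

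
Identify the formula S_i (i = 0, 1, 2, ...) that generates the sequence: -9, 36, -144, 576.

Check ratios: 36 / -9 = -4.0
Common ratio r = -4.
First term a = -9.
Formula: S_i = -9 * (-4)^i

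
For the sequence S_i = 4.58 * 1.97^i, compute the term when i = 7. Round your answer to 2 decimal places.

S_7 = 4.58 * 1.97^7 ≈ 4.58 * 115.1499 ≈ 527.39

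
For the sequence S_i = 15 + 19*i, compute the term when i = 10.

S_10 = 15 + 19*10 = 15 + 190 = 205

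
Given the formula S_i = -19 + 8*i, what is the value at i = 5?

S_5 = -19 + 8*5 = -19 + 40 = 21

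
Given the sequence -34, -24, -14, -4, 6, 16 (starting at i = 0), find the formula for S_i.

Check differences: -24 - -34 = 10
-14 - -24 = 10
Common difference d = 10.
First term a = -34.
Formula: S_i = -34 + 10*i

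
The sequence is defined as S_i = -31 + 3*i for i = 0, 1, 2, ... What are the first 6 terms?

This is an arithmetic sequence.
i=0: S_0 = -31 + 3*0 = -31
i=1: S_1 = -31 + 3*1 = -28
i=2: S_2 = -31 + 3*2 = -25
i=3: S_3 = -31 + 3*3 = -22
i=4: S_4 = -31 + 3*4 = -19
i=5: S_5 = -31 + 3*5 = -16
The first 6 terms are: [-31, -28, -25, -22, -19, -16]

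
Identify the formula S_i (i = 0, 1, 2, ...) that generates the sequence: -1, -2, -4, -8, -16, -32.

Check ratios: -2 / -1 = 2.0
Common ratio r = 2.
First term a = -1.
Formula: S_i = -1 * 2^i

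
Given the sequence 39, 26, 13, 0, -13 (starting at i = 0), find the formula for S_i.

Check differences: 26 - 39 = -13
13 - 26 = -13
Common difference d = -13.
First term a = 39.
Formula: S_i = 39 - 13*i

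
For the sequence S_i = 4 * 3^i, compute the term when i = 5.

S_5 = 4 * 3^5 = 4 * 243 = 972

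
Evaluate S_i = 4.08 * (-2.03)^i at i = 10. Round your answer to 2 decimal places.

S_10 = 4.08 * (-2.03)^10 ≈ 4.08 * 1188.3938 ≈ 4848.65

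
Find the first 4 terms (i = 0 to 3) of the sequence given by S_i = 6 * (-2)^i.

This is a geometric sequence.
i=0: S_0 = 6 * (-2)^0 = 6
i=1: S_1 = 6 * (-2)^1 = -12
i=2: S_2 = 6 * (-2)^2 = 24
i=3: S_3 = 6 * (-2)^3 = -48
The first 4 terms are: [6, -12, 24, -48]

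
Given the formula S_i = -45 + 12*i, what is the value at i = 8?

S_8 = -45 + 12*8 = -45 + 96 = 51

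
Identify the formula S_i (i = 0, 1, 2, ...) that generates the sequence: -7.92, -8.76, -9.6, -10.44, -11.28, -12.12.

Check differences: -8.76 - -7.92 = -0.84
-9.6 - -8.76 = -0.84
Common difference d = -0.84.
First term a = -7.92.
Formula: S_i = -7.92 - 0.84*i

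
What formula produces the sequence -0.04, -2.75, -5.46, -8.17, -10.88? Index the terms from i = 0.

Check differences: -2.75 - -0.04 = -2.71
-5.46 - -2.75 = -2.71
Common difference d = -2.71.
First term a = -0.04.
Formula: S_i = -0.04 - 2.71*i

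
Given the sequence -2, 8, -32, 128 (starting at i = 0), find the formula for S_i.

Check ratios: 8 / -2 = -4.0
Common ratio r = -4.
First term a = -2.
Formula: S_i = -2 * (-4)^i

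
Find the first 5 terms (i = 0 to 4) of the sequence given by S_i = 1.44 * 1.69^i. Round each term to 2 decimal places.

This is a geometric sequence.
i=0: S_0 = 1.44 * 1.69^0 = 1.44
i=1: S_1 = 1.44 * 1.69^1 ≈ 2.43
i=2: S_2 = 1.44 * 1.69^2 ≈ 4.11
i=3: S_3 = 1.44 * 1.69^3 ≈ 6.95
i=4: S_4 = 1.44 * 1.69^4 ≈ 11.75
The first 5 terms are: [1.44, 2.43, 4.11, 6.95, 11.75]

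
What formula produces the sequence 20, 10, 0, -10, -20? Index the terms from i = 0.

Check differences: 10 - 20 = -10
0 - 10 = -10
Common difference d = -10.
First term a = 20.
Formula: S_i = 20 - 10*i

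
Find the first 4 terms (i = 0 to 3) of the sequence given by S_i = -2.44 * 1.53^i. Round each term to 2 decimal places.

This is a geometric sequence.
i=0: S_0 = -2.44 * 1.53^0 = -2.44
i=1: S_1 = -2.44 * 1.53^1 ≈ -3.73
i=2: S_2 = -2.44 * 1.53^2 ≈ -5.71
i=3: S_3 = -2.44 * 1.53^3 ≈ -8.74
The first 4 terms are: [-2.44, -3.73, -5.71, -8.74]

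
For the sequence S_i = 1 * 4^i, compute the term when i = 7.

S_7 = 1 * 4^7 = 1 * 16384 = 16384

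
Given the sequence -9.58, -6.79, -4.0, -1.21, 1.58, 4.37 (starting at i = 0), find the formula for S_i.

Check differences: -6.79 - -9.58 = 2.79
-4.0 - -6.79 = 2.79
Common difference d = 2.79.
First term a = -9.58.
Formula: S_i = -9.58 + 2.79*i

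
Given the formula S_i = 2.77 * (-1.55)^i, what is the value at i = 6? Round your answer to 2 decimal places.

S_6 = 2.77 * (-1.55)^6 ≈ 2.77 * 13.8672 ≈ 38.41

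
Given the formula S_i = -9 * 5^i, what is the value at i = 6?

S_6 = -9 * 5^6 = -9 * 15625 = -140625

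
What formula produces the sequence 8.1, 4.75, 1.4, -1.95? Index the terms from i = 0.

Check differences: 4.75 - 8.1 = -3.35
1.4 - 4.75 = -3.35
Common difference d = -3.35.
First term a = 8.1.
Formula: S_i = 8.10 - 3.35*i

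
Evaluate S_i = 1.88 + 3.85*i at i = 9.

S_9 = 1.88 + 3.85*9 = 1.88 + 34.65 = 36.53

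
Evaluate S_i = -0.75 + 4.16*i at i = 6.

S_6 = -0.75 + 4.16*6 = -0.75 + 24.96 = 24.21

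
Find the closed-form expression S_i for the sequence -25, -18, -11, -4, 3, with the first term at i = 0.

Check differences: -18 - -25 = 7
-11 - -18 = 7
Common difference d = 7.
First term a = -25.
Formula: S_i = -25 + 7*i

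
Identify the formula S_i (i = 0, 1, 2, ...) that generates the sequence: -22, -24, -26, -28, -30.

Check differences: -24 - -22 = -2
-26 - -24 = -2
Common difference d = -2.
First term a = -22.
Formula: S_i = -22 - 2*i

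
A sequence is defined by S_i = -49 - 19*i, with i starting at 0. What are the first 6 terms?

This is an arithmetic sequence.
i=0: S_0 = -49 + -19*0 = -49
i=1: S_1 = -49 + -19*1 = -68
i=2: S_2 = -49 + -19*2 = -87
i=3: S_3 = -49 + -19*3 = -106
i=4: S_4 = -49 + -19*4 = -125
i=5: S_5 = -49 + -19*5 = -144
The first 6 terms are: [-49, -68, -87, -106, -125, -144]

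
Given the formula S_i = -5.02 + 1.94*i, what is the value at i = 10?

S_10 = -5.02 + 1.94*10 = -5.02 + 19.4 = 14.38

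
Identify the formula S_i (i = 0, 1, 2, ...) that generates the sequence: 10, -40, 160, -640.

Check ratios: -40 / 10 = -4.0
Common ratio r = -4.
First term a = 10.
Formula: S_i = 10 * (-4)^i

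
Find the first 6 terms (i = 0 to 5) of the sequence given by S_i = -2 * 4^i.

This is a geometric sequence.
i=0: S_0 = -2 * 4^0 = -2
i=1: S_1 = -2 * 4^1 = -8
i=2: S_2 = -2 * 4^2 = -32
i=3: S_3 = -2 * 4^3 = -128
i=4: S_4 = -2 * 4^4 = -512
i=5: S_5 = -2 * 4^5 = -2048
The first 6 terms are: [-2, -8, -32, -128, -512, -2048]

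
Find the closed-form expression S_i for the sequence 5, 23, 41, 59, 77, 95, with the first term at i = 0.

Check differences: 23 - 5 = 18
41 - 23 = 18
Common difference d = 18.
First term a = 5.
Formula: S_i = 5 + 18*i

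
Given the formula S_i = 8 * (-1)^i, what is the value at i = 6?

S_6 = 8 * (-1)^6 = 8 * 1 = 8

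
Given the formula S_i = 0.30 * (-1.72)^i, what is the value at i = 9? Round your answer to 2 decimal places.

S_9 = 0.3 * (-1.72)^9 ≈ 0.3 * -131.7516 ≈ -39.53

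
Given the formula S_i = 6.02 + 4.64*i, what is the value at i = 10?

S_10 = 6.02 + 4.64*10 = 6.02 + 46.4 = 52.42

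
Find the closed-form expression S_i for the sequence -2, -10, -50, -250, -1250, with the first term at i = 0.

Check ratios: -10 / -2 = 5.0
Common ratio r = 5.
First term a = -2.
Formula: S_i = -2 * 5^i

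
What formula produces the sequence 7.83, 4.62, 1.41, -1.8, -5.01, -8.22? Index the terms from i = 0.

Check differences: 4.62 - 7.83 = -3.21
1.41 - 4.62 = -3.21
Common difference d = -3.21.
First term a = 7.83.
Formula: S_i = 7.83 - 3.21*i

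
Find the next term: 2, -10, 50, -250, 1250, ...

Ratios: -10 / 2 = -5.0
This is a geometric sequence with common ratio r = -5.
Next term = 1250 * -5 = -6250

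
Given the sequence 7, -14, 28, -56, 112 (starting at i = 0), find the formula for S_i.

Check ratios: -14 / 7 = -2.0
Common ratio r = -2.
First term a = 7.
Formula: S_i = 7 * (-2)^i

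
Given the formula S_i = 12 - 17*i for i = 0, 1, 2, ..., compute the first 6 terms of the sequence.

This is an arithmetic sequence.
i=0: S_0 = 12 + -17*0 = 12
i=1: S_1 = 12 + -17*1 = -5
i=2: S_2 = 12 + -17*2 = -22
i=3: S_3 = 12 + -17*3 = -39
i=4: S_4 = 12 + -17*4 = -56
i=5: S_5 = 12 + -17*5 = -73
The first 6 terms are: [12, -5, -22, -39, -56, -73]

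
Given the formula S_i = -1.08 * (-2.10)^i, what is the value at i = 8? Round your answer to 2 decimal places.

S_8 = -1.08 * (-2.1)^8 ≈ -1.08 * 378.2286 ≈ -408.49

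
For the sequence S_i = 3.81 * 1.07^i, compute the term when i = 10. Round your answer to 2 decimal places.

S_10 = 3.81 * 1.07^10 ≈ 3.81 * 1.96715 ≈ 7.49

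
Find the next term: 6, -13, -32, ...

Differences: -13 - 6 = -19
This is an arithmetic sequence with common difference d = -19.
Next term = -32 + -19 = -51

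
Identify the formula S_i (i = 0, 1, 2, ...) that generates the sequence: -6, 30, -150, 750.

Check ratios: 30 / -6 = -5.0
Common ratio r = -5.
First term a = -6.
Formula: S_i = -6 * (-5)^i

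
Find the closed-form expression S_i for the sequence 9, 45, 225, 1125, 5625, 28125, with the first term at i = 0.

Check ratios: 45 / 9 = 5.0
Common ratio r = 5.
First term a = 9.
Formula: S_i = 9 * 5^i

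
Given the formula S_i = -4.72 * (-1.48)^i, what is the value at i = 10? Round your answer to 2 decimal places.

S_10 = -4.72 * (-1.48)^10 ≈ -4.72 * 50.4217 ≈ -237.99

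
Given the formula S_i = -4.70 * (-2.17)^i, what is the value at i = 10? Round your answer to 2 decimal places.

S_10 = -4.7 * (-2.17)^10 ≈ -4.7 * 2315.247 ≈ -10881.66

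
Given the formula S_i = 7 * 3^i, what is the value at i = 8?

S_8 = 7 * 3^8 = 7 * 6561 = 45927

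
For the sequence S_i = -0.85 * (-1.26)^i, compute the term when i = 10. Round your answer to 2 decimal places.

S_10 = -0.85 * (-1.26)^10 ≈ -0.85 * 10.0857 ≈ -8.57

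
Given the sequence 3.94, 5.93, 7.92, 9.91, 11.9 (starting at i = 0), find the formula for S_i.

Check differences: 5.93 - 3.94 = 1.99
7.92 - 5.93 = 1.99
Common difference d = 1.99.
First term a = 3.94.
Formula: S_i = 3.94 + 1.99*i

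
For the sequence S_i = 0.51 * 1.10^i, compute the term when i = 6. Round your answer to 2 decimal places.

S_6 = 0.51 * 1.1^6 ≈ 0.51 * 1.7716 ≈ 0.9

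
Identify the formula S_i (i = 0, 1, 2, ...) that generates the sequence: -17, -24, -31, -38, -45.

Check differences: -24 - -17 = -7
-31 - -24 = -7
Common difference d = -7.
First term a = -17.
Formula: S_i = -17 - 7*i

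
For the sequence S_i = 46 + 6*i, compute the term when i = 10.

S_10 = 46 + 6*10 = 46 + 60 = 106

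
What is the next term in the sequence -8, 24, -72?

Ratios: 24 / -8 = -3.0
This is a geometric sequence with common ratio r = -3.
Next term = -72 * -3 = 216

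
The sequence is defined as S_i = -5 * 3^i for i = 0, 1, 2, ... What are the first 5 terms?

This is a geometric sequence.
i=0: S_0 = -5 * 3^0 = -5
i=1: S_1 = -5 * 3^1 = -15
i=2: S_2 = -5 * 3^2 = -45
i=3: S_3 = -5 * 3^3 = -135
i=4: S_4 = -5 * 3^4 = -405
The first 5 terms are: [-5, -15, -45, -135, -405]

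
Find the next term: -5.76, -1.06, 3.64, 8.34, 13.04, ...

Differences: -1.06 - -5.76 = 4.7
This is an arithmetic sequence with common difference d = 4.7.
Next term = 13.04 + 4.7 = 17.74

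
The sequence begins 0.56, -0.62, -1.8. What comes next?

Differences: -0.62 - 0.56 = -1.18
This is an arithmetic sequence with common difference d = -1.18.
Next term = -1.8 + -1.18 = -2.98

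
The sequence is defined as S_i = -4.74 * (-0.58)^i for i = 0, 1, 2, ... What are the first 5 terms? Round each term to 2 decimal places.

This is a geometric sequence.
i=0: S_0 = -4.74 * (-0.58)^0 = -4.74
i=1: S_1 = -4.74 * (-0.58)^1 ≈ 2.75
i=2: S_2 = -4.74 * (-0.58)^2 ≈ -1.59
i=3: S_3 = -4.74 * (-0.58)^3 ≈ 0.92
i=4: S_4 = -4.74 * (-0.58)^4 ≈ -0.54
The first 5 terms are: [-4.74, 2.75, -1.59, 0.92, -0.54]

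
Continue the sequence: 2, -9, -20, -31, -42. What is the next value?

Differences: -9 - 2 = -11
This is an arithmetic sequence with common difference d = -11.
Next term = -42 + -11 = -53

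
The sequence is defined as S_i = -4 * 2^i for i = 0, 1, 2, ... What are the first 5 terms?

This is a geometric sequence.
i=0: S_0 = -4 * 2^0 = -4
i=1: S_1 = -4 * 2^1 = -8
i=2: S_2 = -4 * 2^2 = -16
i=3: S_3 = -4 * 2^3 = -32
i=4: S_4 = -4 * 2^4 = -64
The first 5 terms are: [-4, -8, -16, -32, -64]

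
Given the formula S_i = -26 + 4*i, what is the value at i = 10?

S_10 = -26 + 4*10 = -26 + 40 = 14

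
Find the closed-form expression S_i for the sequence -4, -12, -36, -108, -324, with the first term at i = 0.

Check ratios: -12 / -4 = 3.0
Common ratio r = 3.
First term a = -4.
Formula: S_i = -4 * 3^i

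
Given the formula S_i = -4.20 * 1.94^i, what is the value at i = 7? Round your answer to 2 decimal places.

S_7 = -4.2 * 1.94^7 ≈ -4.2 * 103.4218 ≈ -434.37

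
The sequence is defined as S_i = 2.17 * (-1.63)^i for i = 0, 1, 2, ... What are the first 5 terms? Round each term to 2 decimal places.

This is a geometric sequence.
i=0: S_0 = 2.17 * (-1.63)^0 = 2.17
i=1: S_1 = 2.17 * (-1.63)^1 ≈ -3.54
i=2: S_2 = 2.17 * (-1.63)^2 ≈ 5.77
i=3: S_3 = 2.17 * (-1.63)^3 ≈ -9.4
i=4: S_4 = 2.17 * (-1.63)^4 ≈ 15.32
The first 5 terms are: [2.17, -3.54, 5.77, -9.4, 15.32]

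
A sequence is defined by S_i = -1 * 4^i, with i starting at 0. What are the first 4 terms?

This is a geometric sequence.
i=0: S_0 = -1 * 4^0 = -1
i=1: S_1 = -1 * 4^1 = -4
i=2: S_2 = -1 * 4^2 = -16
i=3: S_3 = -1 * 4^3 = -64
The first 4 terms are: [-1, -4, -16, -64]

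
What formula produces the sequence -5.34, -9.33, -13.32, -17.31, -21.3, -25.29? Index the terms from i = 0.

Check differences: -9.33 - -5.34 = -3.99
-13.32 - -9.33 = -3.99
Common difference d = -3.99.
First term a = -5.34.
Formula: S_i = -5.34 - 3.99*i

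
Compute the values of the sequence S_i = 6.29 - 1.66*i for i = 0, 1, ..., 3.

This is an arithmetic sequence.
i=0: S_0 = 6.29 + -1.66*0 = 6.29
i=1: S_1 = 6.29 + -1.66*1 = 4.63
i=2: S_2 = 6.29 + -1.66*2 = 2.97
i=3: S_3 = 6.29 + -1.66*3 = 1.31
The first 4 terms are: [6.29, 4.63, 2.97, 1.31]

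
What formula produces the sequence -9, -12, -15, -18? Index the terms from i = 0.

Check differences: -12 - -9 = -3
-15 - -12 = -3
Common difference d = -3.
First term a = -9.
Formula: S_i = -9 - 3*i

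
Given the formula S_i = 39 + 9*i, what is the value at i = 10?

S_10 = 39 + 9*10 = 39 + 90 = 129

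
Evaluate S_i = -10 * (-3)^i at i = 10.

S_10 = -10 * (-3)^10 = -10 * 59049 = -590490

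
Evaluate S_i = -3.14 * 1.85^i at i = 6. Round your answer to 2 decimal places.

S_6 = -3.14 * 1.85^6 ≈ -3.14 * 40.0895 ≈ -125.88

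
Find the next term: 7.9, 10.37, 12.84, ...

Differences: 10.37 - 7.9 = 2.47
This is an arithmetic sequence with common difference d = 2.47.
Next term = 12.84 + 2.47 = 15.31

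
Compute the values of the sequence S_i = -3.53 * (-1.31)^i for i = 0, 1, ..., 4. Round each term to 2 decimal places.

This is a geometric sequence.
i=0: S_0 = -3.53 * (-1.31)^0 = -3.53
i=1: S_1 = -3.53 * (-1.31)^1 ≈ 4.62
i=2: S_2 = -3.53 * (-1.31)^2 ≈ -6.06
i=3: S_3 = -3.53 * (-1.31)^3 ≈ 7.94
i=4: S_4 = -3.53 * (-1.31)^4 ≈ -10.4
The first 5 terms are: [-3.53, 4.62, -6.06, 7.94, -10.4]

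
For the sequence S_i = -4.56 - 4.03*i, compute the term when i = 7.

S_7 = -4.56 + -4.03*7 = -4.56 + -28.21 = -32.77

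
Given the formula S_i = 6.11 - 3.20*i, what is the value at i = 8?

S_8 = 6.11 + -3.2*8 = 6.11 + -25.6 = -19.49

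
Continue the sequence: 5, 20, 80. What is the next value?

Ratios: 20 / 5 = 4.0
This is a geometric sequence with common ratio r = 4.
Next term = 80 * 4 = 320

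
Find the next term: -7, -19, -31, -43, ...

Differences: -19 - -7 = -12
This is an arithmetic sequence with common difference d = -12.
Next term = -43 + -12 = -55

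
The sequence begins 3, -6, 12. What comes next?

Ratios: -6 / 3 = -2.0
This is a geometric sequence with common ratio r = -2.
Next term = 12 * -2 = -24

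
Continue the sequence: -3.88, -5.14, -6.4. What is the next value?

Differences: -5.14 - -3.88 = -1.26
This is an arithmetic sequence with common difference d = -1.26.
Next term = -6.4 + -1.26 = -7.66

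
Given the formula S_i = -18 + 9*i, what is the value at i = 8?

S_8 = -18 + 9*8 = -18 + 72 = 54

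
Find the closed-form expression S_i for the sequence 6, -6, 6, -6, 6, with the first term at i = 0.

Check ratios: -6 / 6 = -1.0
Common ratio r = -1.
First term a = 6.
Formula: S_i = 6 * (-1)^i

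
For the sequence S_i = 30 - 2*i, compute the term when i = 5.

S_5 = 30 + -2*5 = 30 + -10 = 20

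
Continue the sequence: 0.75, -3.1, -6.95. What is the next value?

Differences: -3.1 - 0.75 = -3.85
This is an arithmetic sequence with common difference d = -3.85.
Next term = -6.95 + -3.85 = -10.8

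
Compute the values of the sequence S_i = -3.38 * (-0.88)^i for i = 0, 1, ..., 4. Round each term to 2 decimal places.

This is a geometric sequence.
i=0: S_0 = -3.38 * (-0.88)^0 = -3.38
i=1: S_1 = -3.38 * (-0.88)^1 ≈ 2.97
i=2: S_2 = -3.38 * (-0.88)^2 ≈ -2.62
i=3: S_3 = -3.38 * (-0.88)^3 ≈ 2.3
i=4: S_4 = -3.38 * (-0.88)^4 ≈ -2.03
The first 5 terms are: [-3.38, 2.97, -2.62, 2.3, -2.03]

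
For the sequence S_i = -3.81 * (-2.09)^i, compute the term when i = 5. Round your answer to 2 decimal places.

S_5 = -3.81 * (-2.09)^5 ≈ -3.81 * -39.8778 ≈ 151.93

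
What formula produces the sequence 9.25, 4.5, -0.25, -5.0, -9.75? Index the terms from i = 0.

Check differences: 4.5 - 9.25 = -4.75
-0.25 - 4.5 = -4.75
Common difference d = -4.75.
First term a = 9.25.
Formula: S_i = 9.25 - 4.75*i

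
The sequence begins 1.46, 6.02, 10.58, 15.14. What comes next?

Differences: 6.02 - 1.46 = 4.56
This is an arithmetic sequence with common difference d = 4.56.
Next term = 15.14 + 4.56 = 19.7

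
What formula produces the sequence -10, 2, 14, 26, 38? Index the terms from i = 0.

Check differences: 2 - -10 = 12
14 - 2 = 12
Common difference d = 12.
First term a = -10.
Formula: S_i = -10 + 12*i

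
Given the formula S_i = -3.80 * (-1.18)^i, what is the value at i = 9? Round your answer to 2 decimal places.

S_9 = -3.8 * (-1.18)^9 ≈ -3.8 * -4.4355 ≈ 16.85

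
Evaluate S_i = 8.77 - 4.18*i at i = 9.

S_9 = 8.77 + -4.18*9 = 8.77 + -37.62 = -28.85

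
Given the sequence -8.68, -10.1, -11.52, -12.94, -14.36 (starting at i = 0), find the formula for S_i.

Check differences: -10.1 - -8.68 = -1.42
-11.52 - -10.1 = -1.42
Common difference d = -1.42.
First term a = -8.68.
Formula: S_i = -8.68 - 1.42*i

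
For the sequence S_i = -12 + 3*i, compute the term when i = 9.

S_9 = -12 + 3*9 = -12 + 27 = 15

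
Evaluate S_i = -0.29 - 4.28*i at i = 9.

S_9 = -0.29 + -4.28*9 = -0.29 + -38.52 = -38.81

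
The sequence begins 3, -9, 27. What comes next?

Ratios: -9 / 3 = -3.0
This is a geometric sequence with common ratio r = -3.
Next term = 27 * -3 = -81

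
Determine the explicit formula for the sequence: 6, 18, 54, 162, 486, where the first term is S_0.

Check ratios: 18 / 6 = 3.0
Common ratio r = 3.
First term a = 6.
Formula: S_i = 6 * 3^i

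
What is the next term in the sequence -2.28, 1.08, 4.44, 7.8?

Differences: 1.08 - -2.28 = 3.36
This is an arithmetic sequence with common difference d = 3.36.
Next term = 7.8 + 3.36 = 11.16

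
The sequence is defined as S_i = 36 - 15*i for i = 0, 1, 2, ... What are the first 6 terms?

This is an arithmetic sequence.
i=0: S_0 = 36 + -15*0 = 36
i=1: S_1 = 36 + -15*1 = 21
i=2: S_2 = 36 + -15*2 = 6
i=3: S_3 = 36 + -15*3 = -9
i=4: S_4 = 36 + -15*4 = -24
i=5: S_5 = 36 + -15*5 = -39
The first 6 terms are: [36, 21, 6, -9, -24, -39]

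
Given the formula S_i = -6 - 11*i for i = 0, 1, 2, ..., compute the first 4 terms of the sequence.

This is an arithmetic sequence.
i=0: S_0 = -6 + -11*0 = -6
i=1: S_1 = -6 + -11*1 = -17
i=2: S_2 = -6 + -11*2 = -28
i=3: S_3 = -6 + -11*3 = -39
The first 4 terms are: [-6, -17, -28, -39]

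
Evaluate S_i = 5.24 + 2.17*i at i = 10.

S_10 = 5.24 + 2.17*10 = 5.24 + 21.7 = 26.94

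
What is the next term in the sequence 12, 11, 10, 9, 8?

Differences: 11 - 12 = -1
This is an arithmetic sequence with common difference d = -1.
Next term = 8 + -1 = 7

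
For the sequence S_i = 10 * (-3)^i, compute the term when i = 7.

S_7 = 10 * (-3)^7 = 10 * -2187 = -21870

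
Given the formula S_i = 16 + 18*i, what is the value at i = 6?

S_6 = 16 + 18*6 = 16 + 108 = 124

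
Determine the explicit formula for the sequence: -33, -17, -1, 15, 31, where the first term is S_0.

Check differences: -17 - -33 = 16
-1 - -17 = 16
Common difference d = 16.
First term a = -33.
Formula: S_i = -33 + 16*i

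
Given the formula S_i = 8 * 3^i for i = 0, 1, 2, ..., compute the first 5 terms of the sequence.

This is a geometric sequence.
i=0: S_0 = 8 * 3^0 = 8
i=1: S_1 = 8 * 3^1 = 24
i=2: S_2 = 8 * 3^2 = 72
i=3: S_3 = 8 * 3^3 = 216
i=4: S_4 = 8 * 3^4 = 648
The first 5 terms are: [8, 24, 72, 216, 648]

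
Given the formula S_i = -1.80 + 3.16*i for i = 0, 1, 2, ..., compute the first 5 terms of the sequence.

This is an arithmetic sequence.
i=0: S_0 = -1.8 + 3.16*0 = -1.8
i=1: S_1 = -1.8 + 3.16*1 = 1.36
i=2: S_2 = -1.8 + 3.16*2 = 4.52
i=3: S_3 = -1.8 + 3.16*3 = 7.68
i=4: S_4 = -1.8 + 3.16*4 = 10.84
The first 5 terms are: [-1.8, 1.36, 4.52, 7.68, 10.84]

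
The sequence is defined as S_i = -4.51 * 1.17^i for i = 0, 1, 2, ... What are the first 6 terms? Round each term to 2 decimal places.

This is a geometric sequence.
i=0: S_0 = -4.51 * 1.17^0 = -4.51
i=1: S_1 = -4.51 * 1.17^1 ≈ -5.28
i=2: S_2 = -4.51 * 1.17^2 ≈ -6.17
i=3: S_3 = -4.51 * 1.17^3 ≈ -7.22
i=4: S_4 = -4.51 * 1.17^4 ≈ -8.45
i=5: S_5 = -4.51 * 1.17^5 ≈ -9.89
The first 6 terms are: [-4.51, -5.28, -6.17, -7.22, -8.45, -9.89]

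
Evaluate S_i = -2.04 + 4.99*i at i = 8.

S_8 = -2.04 + 4.99*8 = -2.04 + 39.92 = 37.88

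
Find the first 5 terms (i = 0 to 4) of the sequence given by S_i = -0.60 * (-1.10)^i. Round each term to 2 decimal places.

This is a geometric sequence.
i=0: S_0 = -0.6 * (-1.1)^0 = -0.6
i=1: S_1 = -0.6 * (-1.1)^1 = 0.66
i=2: S_2 = -0.6 * (-1.1)^2 ≈ -0.73
i=3: S_3 = -0.6 * (-1.1)^3 ≈ 0.8
i=4: S_4 = -0.6 * (-1.1)^4 ≈ -0.88
The first 5 terms are: [-0.6, 0.66, -0.73, 0.8, -0.88]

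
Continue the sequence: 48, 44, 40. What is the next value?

Differences: 44 - 48 = -4
This is an arithmetic sequence with common difference d = -4.
Next term = 40 + -4 = 36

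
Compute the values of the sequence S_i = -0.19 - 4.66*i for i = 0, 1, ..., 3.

This is an arithmetic sequence.
i=0: S_0 = -0.19 + -4.66*0 = -0.19
i=1: S_1 = -0.19 + -4.66*1 = -4.85
i=2: S_2 = -0.19 + -4.66*2 = -9.51
i=3: S_3 = -0.19 + -4.66*3 = -14.17
The first 4 terms are: [-0.19, -4.85, -9.51, -14.17]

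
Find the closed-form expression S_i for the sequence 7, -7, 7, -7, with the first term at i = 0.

Check ratios: -7 / 7 = -1.0
Common ratio r = -1.
First term a = 7.
Formula: S_i = 7 * (-1)^i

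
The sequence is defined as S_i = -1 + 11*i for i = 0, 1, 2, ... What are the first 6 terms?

This is an arithmetic sequence.
i=0: S_0 = -1 + 11*0 = -1
i=1: S_1 = -1 + 11*1 = 10
i=2: S_2 = -1 + 11*2 = 21
i=3: S_3 = -1 + 11*3 = 32
i=4: S_4 = -1 + 11*4 = 43
i=5: S_5 = -1 + 11*5 = 54
The first 6 terms are: [-1, 10, 21, 32, 43, 54]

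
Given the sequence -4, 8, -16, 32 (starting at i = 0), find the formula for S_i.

Check ratios: 8 / -4 = -2.0
Common ratio r = -2.
First term a = -4.
Formula: S_i = -4 * (-2)^i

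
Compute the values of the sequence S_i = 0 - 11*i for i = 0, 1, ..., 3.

This is an arithmetic sequence.
i=0: S_0 = 0 + -11*0 = 0
i=1: S_1 = 0 + -11*1 = -11
i=2: S_2 = 0 + -11*2 = -22
i=3: S_3 = 0 + -11*3 = -33
The first 4 terms are: [0, -11, -22, -33]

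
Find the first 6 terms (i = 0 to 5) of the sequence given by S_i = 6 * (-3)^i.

This is a geometric sequence.
i=0: S_0 = 6 * (-3)^0 = 6
i=1: S_1 = 6 * (-3)^1 = -18
i=2: S_2 = 6 * (-3)^2 = 54
i=3: S_3 = 6 * (-3)^3 = -162
i=4: S_4 = 6 * (-3)^4 = 486
i=5: S_5 = 6 * (-3)^5 = -1458
The first 6 terms are: [6, -18, 54, -162, 486, -1458]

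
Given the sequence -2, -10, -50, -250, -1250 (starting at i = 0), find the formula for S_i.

Check ratios: -10 / -2 = 5.0
Common ratio r = 5.
First term a = -2.
Formula: S_i = -2 * 5^i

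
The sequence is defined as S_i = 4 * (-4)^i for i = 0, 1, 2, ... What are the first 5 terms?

This is a geometric sequence.
i=0: S_0 = 4 * (-4)^0 = 4
i=1: S_1 = 4 * (-4)^1 = -16
i=2: S_2 = 4 * (-4)^2 = 64
i=3: S_3 = 4 * (-4)^3 = -256
i=4: S_4 = 4 * (-4)^4 = 1024
The first 5 terms are: [4, -16, 64, -256, 1024]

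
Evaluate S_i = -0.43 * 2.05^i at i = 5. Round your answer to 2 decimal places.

S_5 = -0.43 * 2.05^5 ≈ -0.43 * 36.2051 ≈ -15.57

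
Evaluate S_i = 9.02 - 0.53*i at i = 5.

S_5 = 9.02 + -0.53*5 = 9.02 + -2.65 = 6.37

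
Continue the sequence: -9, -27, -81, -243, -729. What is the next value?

Ratios: -27 / -9 = 3.0
This is a geometric sequence with common ratio r = 3.
Next term = -729 * 3 = -2187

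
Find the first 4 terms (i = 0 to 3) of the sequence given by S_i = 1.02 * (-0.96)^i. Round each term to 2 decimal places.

This is a geometric sequence.
i=0: S_0 = 1.02 * (-0.96)^0 = 1.02
i=1: S_1 = 1.02 * (-0.96)^1 ≈ -0.98
i=2: S_2 = 1.02 * (-0.96)^2 ≈ 0.94
i=3: S_3 = 1.02 * (-0.96)^3 ≈ -0.9
The first 4 terms are: [1.02, -0.98, 0.94, -0.9]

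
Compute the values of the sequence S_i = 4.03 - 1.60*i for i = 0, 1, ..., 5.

This is an arithmetic sequence.
i=0: S_0 = 4.03 + -1.6*0 = 4.03
i=1: S_1 = 4.03 + -1.6*1 = 2.43
i=2: S_2 = 4.03 + -1.6*2 = 0.83
i=3: S_3 = 4.03 + -1.6*3 = -0.77
i=4: S_4 = 4.03 + -1.6*4 = -2.37
i=5: S_5 = 4.03 + -1.6*5 = -3.97
The first 6 terms are: [4.03, 2.43, 0.83, -0.77, -2.37, -3.97]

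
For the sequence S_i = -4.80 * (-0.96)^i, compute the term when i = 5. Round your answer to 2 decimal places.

S_5 = -4.8 * (-0.96)^5 ≈ -4.8 * -0.8154 ≈ 3.91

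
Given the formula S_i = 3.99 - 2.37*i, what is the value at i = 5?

S_5 = 3.99 + -2.37*5 = 3.99 + -11.85 = -7.86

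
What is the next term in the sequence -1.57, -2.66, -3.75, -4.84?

Differences: -2.66 - -1.57 = -1.09
This is an arithmetic sequence with common difference d = -1.09.
Next term = -4.84 + -1.09 = -5.93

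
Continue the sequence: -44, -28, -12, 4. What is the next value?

Differences: -28 - -44 = 16
This is an arithmetic sequence with common difference d = 16.
Next term = 4 + 16 = 20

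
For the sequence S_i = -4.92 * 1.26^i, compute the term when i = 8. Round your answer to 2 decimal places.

S_8 = -4.92 * 1.26^8 ≈ -4.92 * 6.3528 ≈ -31.26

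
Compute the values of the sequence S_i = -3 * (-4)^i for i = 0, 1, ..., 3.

This is a geometric sequence.
i=0: S_0 = -3 * (-4)^0 = -3
i=1: S_1 = -3 * (-4)^1 = 12
i=2: S_2 = -3 * (-4)^2 = -48
i=3: S_3 = -3 * (-4)^3 = 192
The first 4 terms are: [-3, 12, -48, 192]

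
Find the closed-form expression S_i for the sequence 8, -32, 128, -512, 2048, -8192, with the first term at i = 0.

Check ratios: -32 / 8 = -4.0
Common ratio r = -4.
First term a = 8.
Formula: S_i = 8 * (-4)^i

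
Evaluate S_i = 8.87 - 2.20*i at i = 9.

S_9 = 8.87 + -2.2*9 = 8.87 + -19.8 = -10.93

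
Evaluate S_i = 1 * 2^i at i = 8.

S_8 = 1 * 2^8 = 1 * 256 = 256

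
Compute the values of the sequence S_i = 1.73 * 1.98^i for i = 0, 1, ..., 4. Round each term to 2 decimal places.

This is a geometric sequence.
i=0: S_0 = 1.73 * 1.98^0 = 1.73
i=1: S_1 = 1.73 * 1.98^1 ≈ 3.43
i=2: S_2 = 1.73 * 1.98^2 ≈ 6.78
i=3: S_3 = 1.73 * 1.98^3 ≈ 13.43
i=4: S_4 = 1.73 * 1.98^4 ≈ 26.59
The first 5 terms are: [1.73, 3.43, 6.78, 13.43, 26.59]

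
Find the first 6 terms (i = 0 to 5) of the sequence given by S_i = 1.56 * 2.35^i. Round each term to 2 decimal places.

This is a geometric sequence.
i=0: S_0 = 1.56 * 2.35^0 = 1.56
i=1: S_1 = 1.56 * 2.35^1 ≈ 3.67
i=2: S_2 = 1.56 * 2.35^2 ≈ 8.62
i=3: S_3 = 1.56 * 2.35^3 ≈ 20.25
i=4: S_4 = 1.56 * 2.35^4 ≈ 47.58
i=5: S_5 = 1.56 * 2.35^5 ≈ 111.81
The first 6 terms are: [1.56, 3.67, 8.62, 20.25, 47.58, 111.81]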